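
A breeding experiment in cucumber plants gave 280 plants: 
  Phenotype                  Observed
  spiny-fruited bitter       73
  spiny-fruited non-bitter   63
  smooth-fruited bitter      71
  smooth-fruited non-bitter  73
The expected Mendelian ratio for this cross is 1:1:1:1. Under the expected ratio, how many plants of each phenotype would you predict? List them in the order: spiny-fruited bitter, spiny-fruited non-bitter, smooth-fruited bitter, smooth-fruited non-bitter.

70, 70, 70, 70

Total ratio parts = 4. Expected numbers out of 280:
  spiny-fruited bitter: 280 × 1/4 = 70
  spiny-fruited non-bitter: 280 × 1/4 = 70
  smooth-fruited bitter: 280 × 1/4 = 70
  smooth-fruited non-bitter: 280 × 1/4 = 70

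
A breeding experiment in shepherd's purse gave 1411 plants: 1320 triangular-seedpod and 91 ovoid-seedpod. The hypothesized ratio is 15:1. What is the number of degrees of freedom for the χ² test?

A goodness-of-fit test with 2 phenotype classes has df = 2 − 1 = 1.

1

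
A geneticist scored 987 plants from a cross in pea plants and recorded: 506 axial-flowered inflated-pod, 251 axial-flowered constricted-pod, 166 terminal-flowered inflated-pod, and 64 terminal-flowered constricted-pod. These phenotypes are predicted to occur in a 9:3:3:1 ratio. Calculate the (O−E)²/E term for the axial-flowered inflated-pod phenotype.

4.358

Total ratio parts = 16. Expected numbers out of 987:
  axial-flowered inflated-pod: 987 × 9/16 = 555.1875
  axial-flowered constricted-pod: 987 × 3/16 = 185.0625
  terminal-flowered inflated-pod: 987 × 3/16 = 185.0625
  terminal-flowered constricted-pod: 987 × 1/16 = 61.6875
Contribution of axial-flowered inflated-pod: (506 − 555.1875)² / 555.1875 = 4.3578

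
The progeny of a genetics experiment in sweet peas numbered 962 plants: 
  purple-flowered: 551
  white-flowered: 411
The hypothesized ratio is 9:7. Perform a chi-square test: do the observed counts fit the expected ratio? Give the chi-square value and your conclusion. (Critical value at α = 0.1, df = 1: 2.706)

0.412; consistent

The 9:7 ratio has 16 parts, so with N = 962 the expected counts are:
  purple-flowered: 962 × 9/16 = 541.125
  white-flowered: 962 × 7/16 = 420.875
χ² = Σ (O − E)² / E
  purple-flowered: (551 − 541.125)² / 541.125 = 0.1802
  white-flowered: (411 − 420.875)² / 420.875 = 0.2317
χ² = 0.1802 + 0.2317 = 0.4119 ≈ 0.412
Degrees of freedom = 2 − 1 = 1; critical value at α = 0.1 is 2.706.
Since 0.412 < 2.706, we fail to reject the null hypothesis — the data are consistent with the 9:7 ratio.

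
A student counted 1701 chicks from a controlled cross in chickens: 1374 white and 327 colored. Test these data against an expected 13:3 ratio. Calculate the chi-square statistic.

The 13:3 ratio has 16 parts, so with N = 1701 the expected counts are:
  white: 1701 × 13/16 = 1382.0625
  colored: 1701 × 3/16 = 318.9375
χ² = Σ (O − E)² / E
  white: (1374 − 1382.0625)² / 1382.0625 = 0.0470
  colored: (327 − 318.9375)² / 318.9375 = 0.2038
χ² = 0.0470 + 0.2038 = 0.2508 ≈ 0.251

0.251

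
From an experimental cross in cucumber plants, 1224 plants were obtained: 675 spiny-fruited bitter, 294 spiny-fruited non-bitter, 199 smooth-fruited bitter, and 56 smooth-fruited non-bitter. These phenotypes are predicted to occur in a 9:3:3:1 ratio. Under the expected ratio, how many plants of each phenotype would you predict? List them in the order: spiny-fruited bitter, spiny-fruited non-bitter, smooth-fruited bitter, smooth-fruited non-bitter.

Under the 9:3:3:1 hypothesis (Σ ratio = 16, N = 1224):
  spiny-fruited bitter: 1224 × 9/16 = 688.5
  spiny-fruited non-bitter: 1224 × 3/16 = 229.5
  smooth-fruited bitter: 1224 × 3/16 = 229.5
  smooth-fruited non-bitter: 1224 × 1/16 = 76.5

688.5, 229.5, 229.5, 76.5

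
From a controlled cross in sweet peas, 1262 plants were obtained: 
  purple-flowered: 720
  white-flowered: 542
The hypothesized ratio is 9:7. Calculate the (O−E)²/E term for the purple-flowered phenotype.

Total ratio parts = 16. Expected numbers out of 1262:
  purple-flowered: 1262 × 9/16 = 709.875
  white-flowered: 1262 × 7/16 = 552.125
Contribution of purple-flowered: (720 − 709.875)² / 709.875 = 0.1444

0.144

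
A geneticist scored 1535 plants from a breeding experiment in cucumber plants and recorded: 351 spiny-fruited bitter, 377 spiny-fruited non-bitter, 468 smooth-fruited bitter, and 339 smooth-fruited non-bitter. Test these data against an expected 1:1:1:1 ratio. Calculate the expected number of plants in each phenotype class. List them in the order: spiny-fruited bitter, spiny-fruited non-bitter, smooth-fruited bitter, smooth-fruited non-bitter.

383.75, 383.75, 383.75, 383.75

The 1:1:1:1 ratio has 4 parts, so with N = 1535 the expected counts are:
  spiny-fruited bitter: 1535 × 1/4 = 383.75
  spiny-fruited non-bitter: 1535 × 1/4 = 383.75
  smooth-fruited bitter: 1535 × 1/4 = 383.75
  smooth-fruited non-bitter: 1535 × 1/4 = 383.75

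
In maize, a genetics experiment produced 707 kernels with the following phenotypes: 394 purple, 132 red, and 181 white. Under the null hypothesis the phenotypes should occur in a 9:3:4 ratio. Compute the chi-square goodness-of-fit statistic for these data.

0.139

Expected counts for N = 707 under a 9:3:4 ratio (total parts = 16):
  purple: 707 × 9/16 = 397.6875
  red: 707 × 3/16 = 132.5625
  white: 707 × 4/16 = 176.75
χ² = Σ (O − E)² / E
  purple: (394 − 397.6875)² / 397.6875 = 0.0342
  red: (132 − 132.5625)² / 132.5625 = 0.0024
  white: (181 − 176.75)² / 176.75 = 0.1022
χ² = 0.0342 + 0.0024 + 0.1022 = 0.1388 ≈ 0.139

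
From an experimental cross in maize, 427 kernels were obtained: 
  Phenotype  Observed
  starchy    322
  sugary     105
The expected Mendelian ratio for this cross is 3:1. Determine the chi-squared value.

0.038

Total ratio parts = 4. Expected numbers out of 427:
  starchy: 427 × 3/4 = 320.25
  sugary: 427 × 1/4 = 106.75
χ² = Σ (O − E)² / E
  starchy: (322 − 320.25)² / 320.25 = 0.0096
  sugary: (105 − 106.75)² / 106.75 = 0.0287
χ² = 0.0096 + 0.0287 = 0.0383 ≈ 0.038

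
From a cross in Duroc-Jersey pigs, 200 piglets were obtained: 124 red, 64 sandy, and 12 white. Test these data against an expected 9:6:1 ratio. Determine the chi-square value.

The 9:6:1 ratio has 16 parts, so with N = 200 the expected counts are:
  red: 200 × 9/16 = 112.5
  sandy: 200 × 6/16 = 75
  white: 200 × 1/16 = 12.5
χ² = Σ (O − E)² / E
  red: (124 − 112.5)² / 112.5 = 1.1756
  sandy: (64 − 75)² / 75 = 1.6133
  white: (12 − 12.5)² / 12.5 = 0.0200
χ² = 1.1756 + 1.6133 + 0.0200 = 2.8089 ≈ 2.809

2.809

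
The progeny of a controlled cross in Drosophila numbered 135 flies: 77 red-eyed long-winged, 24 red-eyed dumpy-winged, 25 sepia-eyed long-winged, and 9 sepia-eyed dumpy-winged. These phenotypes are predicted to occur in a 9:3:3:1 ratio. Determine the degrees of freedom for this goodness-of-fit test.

A goodness-of-fit test with 4 phenotype classes has df = 4 − 1 = 3.

3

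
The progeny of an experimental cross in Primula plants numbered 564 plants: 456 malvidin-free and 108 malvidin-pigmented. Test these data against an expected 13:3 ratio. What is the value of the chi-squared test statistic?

0.059

Total ratio parts = 16. Expected numbers out of 564:
  malvidin-free: 564 × 13/16 = 458.25
  malvidin-pigmented: 564 × 3/16 = 105.75
χ² = Σ (O − E)² / E
  malvidin-free: (456 − 458.25)² / 458.25 = 0.0110
  malvidin-pigmented: (108 − 105.75)² / 105.75 = 0.0479
χ² = 0.0110 + 0.0479 = 0.0589 ≈ 0.059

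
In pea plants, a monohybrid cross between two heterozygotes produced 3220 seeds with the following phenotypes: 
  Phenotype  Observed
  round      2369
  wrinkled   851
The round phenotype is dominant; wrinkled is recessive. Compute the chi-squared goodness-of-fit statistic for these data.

For a monohybrid cross between heterozygotes with complete dominance, the expected phenotypic ratio is 3:1.
Expected counts for N = 3220 under a 3:1 ratio (total parts = 4):
  round: 3220 × 3/4 = 2415
  wrinkled: 3220 × 1/4 = 805
χ² = Σ (O − E)² / E
  round: (2369 − 2415)² / 2415 = 0.8762
  wrinkled: (851 − 805)² / 805 = 2.6286
χ² = 0.8762 + 2.6286 = 3.5048 ≈ 3.505

3.505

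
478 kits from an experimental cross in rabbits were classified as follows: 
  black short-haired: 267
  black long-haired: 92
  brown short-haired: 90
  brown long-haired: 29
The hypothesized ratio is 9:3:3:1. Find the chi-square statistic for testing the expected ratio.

0.103

Expected counts for N = 478 under a 9:3:3:1 ratio (total parts = 16):
  black short-haired: 478 × 9/16 = 268.875
  black long-haired: 478 × 3/16 = 89.625
  brown short-haired: 478 × 3/16 = 89.625
  brown long-haired: 478 × 1/16 = 29.875
χ² = Σ (O − E)² / E
  black short-haired: (267 − 268.875)² / 268.875 = 0.0131
  black long-haired: (92 − 89.625)² / 89.625 = 0.0629
  brown short-haired: (90 − 89.625)² / 89.625 = 0.0016
  brown long-haired: (29 − 29.875)² / 29.875 = 0.0256
χ² = 0.0131 + 0.0629 + 0.0016 + 0.0256 = 0.1032 ≈ 0.103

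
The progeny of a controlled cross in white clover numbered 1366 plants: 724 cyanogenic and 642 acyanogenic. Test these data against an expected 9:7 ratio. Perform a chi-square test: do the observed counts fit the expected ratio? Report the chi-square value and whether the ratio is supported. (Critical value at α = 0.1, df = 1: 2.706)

Expected counts for N = 1366 under a 9:7 ratio (total parts = 16):
  cyanogenic: 1366 × 9/16 = 768.375
  acyanogenic: 1366 × 7/16 = 597.625
χ² = Σ (O − E)² / E
  cyanogenic: (724 − 768.375)² / 768.375 = 2.5627
  acyanogenic: (642 − 597.625)² / 597.625 = 3.2949
χ² = 2.5627 + 3.2949 = 5.8576 ≈ 5.858
Degrees of freedom = 2 − 1 = 1; critical value at α = 0.1 is 2.706.
Since 5.858 > 2.706, we reject the null hypothesis — the data do not fit the 9:7 ratio.

5.858; not consistent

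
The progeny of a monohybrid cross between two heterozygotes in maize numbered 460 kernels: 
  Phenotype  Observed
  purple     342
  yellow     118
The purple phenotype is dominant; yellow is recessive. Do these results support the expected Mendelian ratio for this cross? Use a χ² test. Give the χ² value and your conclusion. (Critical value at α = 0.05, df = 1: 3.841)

0.104; consistent

For a monohybrid cross between heterozygotes with complete dominance, the expected phenotypic ratio is 3:1.
Total ratio parts = 4. Expected numbers out of 460:
  purple: 460 × 3/4 = 345
  yellow: 460 × 1/4 = 115
χ² = Σ (O − E)² / E
  purple: (342 − 345)² / 345 = 0.0261
  yellow: (118 − 115)² / 115 = 0.0783
χ² = 0.0261 + 0.0783 = 0.1044 ≈ 0.104
Degrees of freedom = 2 − 1 = 1; critical value at α = 0.05 is 3.841.
Since 0.104 < 3.841, we fail to reject the null hypothesis — the data are consistent with the 3:1 ratio.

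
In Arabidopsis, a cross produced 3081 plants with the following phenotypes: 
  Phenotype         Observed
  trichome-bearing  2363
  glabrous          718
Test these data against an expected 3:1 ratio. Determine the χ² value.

4.726

Expected counts for N = 3081 under a 3:1 ratio (total parts = 4):
  trichome-bearing: 3081 × 3/4 = 2310.75
  glabrous: 3081 × 1/4 = 770.25
χ² = Σ (O − E)² / E
  trichome-bearing: (2363 − 2310.75)² / 2310.75 = 1.1815
  glabrous: (718 − 770.25)² / 770.25 = 3.5444
χ² = 1.1815 + 3.5444 = 4.7259 ≈ 4.726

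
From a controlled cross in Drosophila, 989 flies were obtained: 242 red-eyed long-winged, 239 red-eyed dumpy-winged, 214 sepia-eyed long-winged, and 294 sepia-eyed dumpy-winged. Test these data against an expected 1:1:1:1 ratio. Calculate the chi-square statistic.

13.698

Under the 1:1:1:1 hypothesis (Σ ratio = 4, N = 989):
  red-eyed long-winged: 989 × 1/4 = 247.25
  red-eyed dumpy-winged: 989 × 1/4 = 247.25
  sepia-eyed long-winged: 989 × 1/4 = 247.25
  sepia-eyed dumpy-winged: 989 × 1/4 = 247.25
χ² = Σ (O − E)² / E
  red-eyed long-winged: (242 − 247.25)² / 247.25 = 0.1115
  red-eyed dumpy-winged: (239 − 247.25)² / 247.25 = 0.2753
  sepia-eyed long-winged: (214 − 247.25)² / 247.25 = 4.4714
  sepia-eyed dumpy-winged: (294 − 247.25)² / 247.25 = 8.8395
χ² = 0.1115 + 0.2753 + 4.4714 + 8.8395 = 13.6977 ≈ 13.698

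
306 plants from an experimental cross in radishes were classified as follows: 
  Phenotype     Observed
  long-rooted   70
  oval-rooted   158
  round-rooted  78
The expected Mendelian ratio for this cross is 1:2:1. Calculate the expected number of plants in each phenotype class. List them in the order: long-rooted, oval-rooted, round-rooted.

76.5, 153, 76.5

The 1:2:1 ratio has 4 parts, so with N = 306 the expected counts are:
  long-rooted: 306 × 1/4 = 76.5
  oval-rooted: 306 × 2/4 = 153
  round-rooted: 306 × 1/4 = 76.5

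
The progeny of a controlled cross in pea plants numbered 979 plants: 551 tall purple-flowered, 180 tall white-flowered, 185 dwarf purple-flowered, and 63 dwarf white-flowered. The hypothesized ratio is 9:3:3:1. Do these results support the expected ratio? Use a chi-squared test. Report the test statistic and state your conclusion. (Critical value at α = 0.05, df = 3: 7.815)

Total ratio parts = 16. Expected numbers out of 979:
  tall purple-flowered: 979 × 9/16 = 550.6875
  tall white-flowered: 979 × 3/16 = 183.5625
  dwarf purple-flowered: 979 × 3/16 = 183.5625
  dwarf white-flowered: 979 × 1/16 = 61.1875
χ² = Σ (O − E)² / E
  tall purple-flowered: (551 − 550.6875)² / 550.6875 = 0.0002
  tall white-flowered: (180 − 183.5625)² / 183.5625 = 0.0691
  dwarf purple-flowered: (185 − 183.5625)² / 183.5625 = 0.0113
  dwarf white-flowered: (63 − 61.1875)² / 61.1875 = 0.0537
χ² = 0.0002 + 0.0691 + 0.0113 + 0.0537 = 0.1343 ≈ 0.134
Degrees of freedom = 4 − 1 = 3; critical value at α = 0.05 is 7.815.
Since 0.134 < 7.815, we fail to reject the null hypothesis — the data are consistent with the 9:3:3:1 ratio.

0.134; consistent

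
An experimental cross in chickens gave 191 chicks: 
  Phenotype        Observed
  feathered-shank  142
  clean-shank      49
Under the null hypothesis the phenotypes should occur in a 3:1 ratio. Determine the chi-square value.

Under the 3:1 hypothesis (Σ ratio = 4, N = 191):
  feathered-shank: 191 × 3/4 = 143.25
  clean-shank: 191 × 1/4 = 47.75
χ² = Σ (O − E)² / E
  feathered-shank: (142 − 143.25)² / 143.25 = 0.0109
  clean-shank: (49 − 47.75)² / 47.75 = 0.0327
χ² = 0.0109 + 0.0327 = 0.0436 ≈ 0.044

0.044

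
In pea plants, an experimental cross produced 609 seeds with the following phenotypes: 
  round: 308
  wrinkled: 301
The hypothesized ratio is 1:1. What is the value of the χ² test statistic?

Expected counts for N = 609 under a 1:1 ratio (total parts = 2):
  round: 609 × 1/2 = 304.5
  wrinkled: 609 × 1/2 = 304.5
χ² = Σ (O − E)² / E
  round: (308 − 304.5)² / 304.5 = 0.0402
  wrinkled: (301 − 304.5)² / 304.5 = 0.0402
χ² = 0.0402 + 0.0402 = 0.0804 ≈ 0.080

0.080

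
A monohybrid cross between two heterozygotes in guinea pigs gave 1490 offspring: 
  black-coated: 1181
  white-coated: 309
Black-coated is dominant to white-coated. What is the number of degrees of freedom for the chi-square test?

For a monohybrid cross between heterozygotes with complete dominance, the expected phenotypic ratio is 3:1.
A goodness-of-fit test with 2 phenotype classes has df = 2 − 1 = 1.

1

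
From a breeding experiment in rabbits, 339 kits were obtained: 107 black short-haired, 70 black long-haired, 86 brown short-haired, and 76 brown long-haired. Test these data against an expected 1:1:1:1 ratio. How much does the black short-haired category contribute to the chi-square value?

5.841

Expected counts for N = 339 under a 1:1:1:1 ratio (total parts = 4):
  black short-haired: 339 × 1/4 = 84.75
  black long-haired: 339 × 1/4 = 84.75
  brown short-haired: 339 × 1/4 = 84.75
  brown long-haired: 339 × 1/4 = 84.75
Contribution of black short-haired: (107 − 84.75)² / 84.75 = 5.8414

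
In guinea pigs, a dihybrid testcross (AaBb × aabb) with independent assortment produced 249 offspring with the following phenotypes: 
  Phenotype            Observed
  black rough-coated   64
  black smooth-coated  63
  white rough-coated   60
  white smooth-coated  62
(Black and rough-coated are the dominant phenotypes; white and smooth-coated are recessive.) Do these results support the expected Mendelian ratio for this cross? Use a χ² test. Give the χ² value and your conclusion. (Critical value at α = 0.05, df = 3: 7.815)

0.141; consistent

A dihybrid testcross with independent assortment gives a 1:1:1:1 ratio.
Under the 1:1:1:1 hypothesis (Σ ratio = 4, N = 249):
  black rough-coated: 249 × 1/4 = 62.25
  black smooth-coated: 249 × 1/4 = 62.25
  white rough-coated: 249 × 1/4 = 62.25
  white smooth-coated: 249 × 1/4 = 62.25
χ² = Σ (O − E)² / E
  black rough-coated: (64 − 62.25)² / 62.25 = 0.0492
  black smooth-coated: (63 − 62.25)² / 62.25 = 0.0090
  white rough-coated: (60 − 62.25)² / 62.25 = 0.0813
  white smooth-coated: (62 − 62.25)² / 62.25 = 0.0010
χ² = 0.0492 + 0.0090 + 0.0813 + 0.0010 = 0.1405 ≈ 0.141
Degrees of freedom = 4 − 1 = 3; critical value at α = 0.05 is 7.815.
Since 0.141 < 7.815, we fail to reject the null hypothesis — the data are consistent with the 1:1:1:1 ratio.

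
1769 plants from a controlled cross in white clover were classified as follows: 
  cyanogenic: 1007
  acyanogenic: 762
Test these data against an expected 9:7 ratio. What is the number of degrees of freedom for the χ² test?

1

A goodness-of-fit test with 2 phenotype classes has df = 2 − 1 = 1.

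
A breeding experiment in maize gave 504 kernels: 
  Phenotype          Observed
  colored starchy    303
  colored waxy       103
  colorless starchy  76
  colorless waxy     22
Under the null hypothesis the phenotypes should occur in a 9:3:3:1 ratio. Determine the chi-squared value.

8.593

Expected counts for N = 504 under a 9:3:3:1 ratio (total parts = 16):
  colored starchy: 504 × 9/16 = 283.5
  colored waxy: 504 × 3/16 = 94.5
  colorless starchy: 504 × 3/16 = 94.5
  colorless waxy: 504 × 1/16 = 31.5
χ² = Σ (O − E)² / E
  colored starchy: (303 − 283.5)² / 283.5 = 1.3413
  colored waxy: (103 − 94.5)² / 94.5 = 0.7646
  colorless starchy: (76 − 94.5)² / 94.5 = 3.6217
  colorless waxy: (22 − 31.5)² / 31.5 = 2.8651
χ² = 1.3413 + 0.7646 + 3.6217 + 2.8651 = 8.5927 ≈ 8.593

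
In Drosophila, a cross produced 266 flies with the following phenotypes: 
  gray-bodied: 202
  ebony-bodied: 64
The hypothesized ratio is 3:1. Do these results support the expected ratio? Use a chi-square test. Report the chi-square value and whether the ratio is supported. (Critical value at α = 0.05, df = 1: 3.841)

The 3:1 ratio has 4 parts, so with N = 266 the expected counts are:
  gray-bodied: 266 × 3/4 = 199.5
  ebony-bodied: 266 × 1/4 = 66.5
χ² = Σ (O − E)² / E
  gray-bodied: (202 − 199.5)² / 199.5 = 0.0313
  ebony-bodied: (64 − 66.5)² / 66.5 = 0.0940
χ² = 0.0313 + 0.0940 = 0.1253 ≈ 0.125
Degrees of freedom = 2 − 1 = 1; critical value at α = 0.05 is 3.841.
Since 0.125 < 3.841, we fail to reject the null hypothesis — the data are consistent with the 3:1 ratio.

0.125; consistent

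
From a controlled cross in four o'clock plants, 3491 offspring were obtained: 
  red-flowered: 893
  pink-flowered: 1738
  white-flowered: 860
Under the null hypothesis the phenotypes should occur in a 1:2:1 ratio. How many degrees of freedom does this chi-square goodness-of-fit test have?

2

A goodness-of-fit test with 3 phenotype classes has df = 3 − 1 = 2.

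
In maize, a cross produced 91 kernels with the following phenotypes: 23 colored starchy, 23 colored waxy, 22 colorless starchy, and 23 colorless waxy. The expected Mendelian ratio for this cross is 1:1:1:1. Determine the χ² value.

The 1:1:1:1 ratio has 4 parts, so with N = 91 the expected counts are:
  colored starchy: 91 × 1/4 = 22.75
  colored waxy: 91 × 1/4 = 22.75
  colorless starchy: 91 × 1/4 = 22.75
  colorless waxy: 91 × 1/4 = 22.75
χ² = Σ (O − E)² / E
  colored starchy: (23 − 22.75)² / 22.75 = 0.0027
  colored waxy: (23 − 22.75)² / 22.75 = 0.0027
  colorless starchy: (22 − 22.75)² / 22.75 = 0.0247
  colorless waxy: (23 − 22.75)² / 22.75 = 0.0027
χ² = 0.0027 + 0.0027 + 0.0247 + 0.0027 = 0.0328 ≈ 0.033

0.033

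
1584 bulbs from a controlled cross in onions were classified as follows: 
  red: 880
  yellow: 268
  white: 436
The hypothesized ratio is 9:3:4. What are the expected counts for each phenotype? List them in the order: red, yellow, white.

Expected counts for N = 1584 under a 9:3:4 ratio (total parts = 16):
  red: 1584 × 9/16 = 891
  yellow: 1584 × 3/16 = 297
  white: 1584 × 4/16 = 396

891, 297, 396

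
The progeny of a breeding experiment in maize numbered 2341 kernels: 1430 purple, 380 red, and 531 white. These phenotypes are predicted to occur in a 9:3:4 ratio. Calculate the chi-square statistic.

Expected counts for N = 2341 under a 9:3:4 ratio (total parts = 16):
  purple: 2341 × 9/16 = 1316.8125
  red: 2341 × 3/16 = 438.9375
  white: 2341 × 4/16 = 585.25
χ² = Σ (O − E)² / E
  purple: (1430 − 1316.8125)² / 1316.8125 = 9.7291
  red: (380 − 438.9375)² / 438.9375 = 7.9137
  white: (531 − 585.25)² / 585.25 = 5.0287
χ² = 9.7291 + 7.9137 + 5.0287 = 22.6715 ≈ 22.672

22.672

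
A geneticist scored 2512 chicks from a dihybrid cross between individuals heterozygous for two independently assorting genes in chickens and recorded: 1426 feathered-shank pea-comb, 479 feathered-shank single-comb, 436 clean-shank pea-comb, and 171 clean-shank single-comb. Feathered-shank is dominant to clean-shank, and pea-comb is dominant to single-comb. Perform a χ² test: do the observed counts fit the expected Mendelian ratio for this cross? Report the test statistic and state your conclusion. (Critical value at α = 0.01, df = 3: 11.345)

A dihybrid F₂ with independent assortment and complete dominance at both loci gives a 9:3:3:1 phenotypic ratio.
The 9:3:3:1 ratio has 16 parts, so with N = 2512 the expected counts are:
  feathered-shank pea-comb: 2512 × 9/16 = 1413
  feathered-shank single-comb: 2512 × 3/16 = 471
  clean-shank pea-comb: 2512 × 3/16 = 471
  clean-shank single-comb: 2512 × 1/16 = 157
χ² = Σ (O − E)² / E
  feathered-shank pea-comb: (1426 − 1413)² / 1413 = 0.1196
  feathered-shank single-comb: (479 − 471)² / 471 = 0.1359
  clean-shank pea-comb: (436 − 471)² / 471 = 2.6008
  clean-shank single-comb: (171 − 157)² / 157 = 1.2484
χ² = 0.1196 + 0.1359 + 2.6008 + 1.2484 = 4.1047 ≈ 4.105
Degrees of freedom = 4 − 1 = 3; critical value at α = 0.01 is 11.345.
Since 4.105 < 11.345, we fail to reject the null hypothesis — the data are consistent with the 9:3:3:1 ratio.

4.105; consistent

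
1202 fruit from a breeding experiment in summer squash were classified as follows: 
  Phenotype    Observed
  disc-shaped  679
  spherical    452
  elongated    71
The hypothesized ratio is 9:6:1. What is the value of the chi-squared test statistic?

0.242

Total ratio parts = 16. Expected numbers out of 1202:
  disc-shaped: 1202 × 9/16 = 676.125
  spherical: 1202 × 6/16 = 450.75
  elongated: 1202 × 1/16 = 75.125
χ² = Σ (O − E)² / E
  disc-shaped: (679 − 676.125)² / 676.125 = 0.0122
  spherical: (452 − 450.75)² / 450.75 = 0.0035
  elongated: (71 − 75.125)² / 75.125 = 0.2265
χ² = 0.0122 + 0.0035 + 0.2265 = 0.2422 ≈ 0.242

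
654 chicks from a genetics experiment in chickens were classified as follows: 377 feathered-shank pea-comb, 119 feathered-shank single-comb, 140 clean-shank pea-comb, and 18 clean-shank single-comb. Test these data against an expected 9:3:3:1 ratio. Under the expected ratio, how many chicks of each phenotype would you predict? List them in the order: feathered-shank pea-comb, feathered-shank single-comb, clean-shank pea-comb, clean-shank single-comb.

Expected counts for N = 654 under a 9:3:3:1 ratio (total parts = 16):
  feathered-shank pea-comb: 654 × 9/16 = 367.875
  feathered-shank single-comb: 654 × 3/16 = 122.625
  clean-shank pea-comb: 654 × 3/16 = 122.625
  clean-shank single-comb: 654 × 1/16 = 40.875

367.875, 122.625, 122.625, 40.875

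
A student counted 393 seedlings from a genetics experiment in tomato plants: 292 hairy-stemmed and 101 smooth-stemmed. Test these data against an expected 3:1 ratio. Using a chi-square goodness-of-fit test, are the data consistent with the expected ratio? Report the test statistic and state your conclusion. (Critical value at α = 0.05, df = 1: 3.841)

0.103; consistent

Total ratio parts = 4. Expected numbers out of 393:
  hairy-stemmed: 393 × 3/4 = 294.75
  smooth-stemmed: 393 × 1/4 = 98.25
χ² = Σ (O − E)² / E
  hairy-stemmed: (292 − 294.75)² / 294.75 = 0.0257
  smooth-stemmed: (101 − 98.25)² / 98.25 = 0.0770
χ² = 0.0257 + 0.0770 = 0.1027 ≈ 0.103
Degrees of freedom = 2 − 1 = 1; critical value at α = 0.05 is 3.841.
Since 0.103 < 3.841, we fail to reject the null hypothesis — the data are consistent with the 3:1 ratio.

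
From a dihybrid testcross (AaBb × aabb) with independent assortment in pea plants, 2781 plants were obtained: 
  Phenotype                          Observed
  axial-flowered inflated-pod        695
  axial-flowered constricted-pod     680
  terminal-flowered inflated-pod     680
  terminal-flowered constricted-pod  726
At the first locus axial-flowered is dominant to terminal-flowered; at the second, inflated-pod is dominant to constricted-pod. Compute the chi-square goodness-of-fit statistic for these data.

2.029

A dihybrid testcross with independent assortment gives a 1:1:1:1 ratio.
Expected counts for N = 2781 under a 1:1:1:1 ratio (total parts = 4):
  axial-flowered inflated-pod: 2781 × 1/4 = 695.25
  axial-flowered constricted-pod: 2781 × 1/4 = 695.25
  terminal-flowered inflated-pod: 2781 × 1/4 = 695.25
  terminal-flowered constricted-pod: 2781 × 1/4 = 695.25
χ² = Σ (O − E)² / E
  axial-flowered inflated-pod: (695 − 695.25)² / 695.25 = 0.0001
  axial-flowered constricted-pod: (680 − 695.25)² / 695.25 = 0.3345
  terminal-flowered inflated-pod: (680 − 695.25)² / 695.25 = 0.3345
  terminal-flowered constricted-pod: (726 − 695.25)² / 695.25 = 1.3600
χ² = 0.0001 + 0.3345 + 0.3345 + 1.3600 = 2.0291 ≈ 2.029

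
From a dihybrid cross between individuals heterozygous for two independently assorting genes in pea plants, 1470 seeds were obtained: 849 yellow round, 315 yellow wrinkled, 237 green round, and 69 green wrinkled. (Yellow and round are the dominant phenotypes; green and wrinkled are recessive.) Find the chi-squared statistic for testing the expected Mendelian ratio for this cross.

17.325

A dihybrid F₂ with independent assortment and complete dominance at both loci gives a 9:3:3:1 phenotypic ratio.
The 9:3:3:1 ratio has 16 parts, so with N = 1470 the expected counts are:
  yellow round: 1470 × 9/16 = 826.875
  yellow wrinkled: 1470 × 3/16 = 275.625
  green round: 1470 × 3/16 = 275.625
  green wrinkled: 1470 × 1/16 = 91.875
χ² = Σ (O − E)² / E
  yellow round: (849 − 826.875)² / 826.875 = 0.5920
  yellow wrinkled: (315 − 275.625)² / 275.625 = 5.6250
  green round: (237 − 275.625)² / 275.625 = 5.4128
  green wrinkled: (69 − 91.875)² / 91.875 = 5.6954
χ² = 0.5920 + 5.6250 + 5.4128 + 5.6954 = 17.3252 ≈ 17.325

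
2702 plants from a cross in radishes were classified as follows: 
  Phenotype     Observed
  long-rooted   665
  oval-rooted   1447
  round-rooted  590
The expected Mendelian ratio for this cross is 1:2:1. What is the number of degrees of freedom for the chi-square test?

A goodness-of-fit test with 3 phenotype classes has df = 3 − 1 = 2.

2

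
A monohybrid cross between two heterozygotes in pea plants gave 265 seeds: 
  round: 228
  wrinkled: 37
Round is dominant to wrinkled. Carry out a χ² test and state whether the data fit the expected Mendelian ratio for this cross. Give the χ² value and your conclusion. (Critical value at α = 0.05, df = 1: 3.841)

17.219; not consistent

For a monohybrid cross between heterozygotes with complete dominance, the expected phenotypic ratio is 3:1.
The 3:1 ratio has 4 parts, so with N = 265 the expected counts are:
  round: 265 × 3/4 = 198.75
  wrinkled: 265 × 1/4 = 66.25
χ² = Σ (O − E)² / E
  round: (228 − 198.75)² / 198.75 = 4.3047
  wrinkled: (37 − 66.25)² / 66.25 = 12.9142
χ² = 4.3047 + 12.9142 = 17.2189 ≈ 17.219
Degrees of freedom = 2 − 1 = 1; critical value at α = 0.05 is 3.841.
Since 17.219 > 3.841, we reject the null hypothesis — the data do not fit the 3:1 ratio.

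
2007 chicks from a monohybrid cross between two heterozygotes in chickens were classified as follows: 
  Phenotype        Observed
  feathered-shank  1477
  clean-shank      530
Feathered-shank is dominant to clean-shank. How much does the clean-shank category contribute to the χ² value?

1.591

For a monohybrid cross between heterozygotes with complete dominance, the expected phenotypic ratio is 3:1.
Expected counts for N = 2007 under a 3:1 ratio (total parts = 4):
  feathered-shank: 2007 × 3/4 = 1505.25
  clean-shank: 2007 × 1/4 = 501.75
Contribution of clean-shank: (530 − 501.75)² / 501.75 = 1.5906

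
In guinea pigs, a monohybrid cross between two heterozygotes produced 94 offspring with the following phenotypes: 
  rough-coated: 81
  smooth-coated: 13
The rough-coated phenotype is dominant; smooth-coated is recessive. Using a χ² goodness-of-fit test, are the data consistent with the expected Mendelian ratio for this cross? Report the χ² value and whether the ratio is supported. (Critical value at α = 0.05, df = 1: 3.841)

For a monohybrid cross between heterozygotes with complete dominance, the expected phenotypic ratio is 3:1.
The 3:1 ratio has 4 parts, so with N = 94 the expected counts are:
  rough-coated: 94 × 3/4 = 70.5
  smooth-coated: 94 × 1/4 = 23.5
χ² = Σ (O − E)² / E
  rough-coated: (81 − 70.5)² / 70.5 = 1.5638
  smooth-coated: (13 − 23.5)² / 23.5 = 4.6915
χ² = 1.5638 + 4.6915 = 6.2553 ≈ 6.255
Degrees of freedom = 2 − 1 = 1; critical value at α = 0.05 is 3.841.
Since 6.255 > 3.841, we reject the null hypothesis — the data do not fit the 3:1 ratio.

6.255; not consistent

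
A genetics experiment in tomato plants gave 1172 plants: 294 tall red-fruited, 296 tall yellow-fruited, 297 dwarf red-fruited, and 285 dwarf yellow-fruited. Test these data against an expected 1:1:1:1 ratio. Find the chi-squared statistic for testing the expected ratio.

0.307

Expected counts for N = 1172 under a 1:1:1:1 ratio (total parts = 4):
  tall red-fruited: 1172 × 1/4 = 293
  tall yellow-fruited: 1172 × 1/4 = 293
  dwarf red-fruited: 1172 × 1/4 = 293
  dwarf yellow-fruited: 1172 × 1/4 = 293
χ² = Σ (O − E)² / E
  tall red-fruited: (294 − 293)² / 293 = 0.0034
  tall yellow-fruited: (296 − 293)² / 293 = 0.0307
  dwarf red-fruited: (297 − 293)² / 293 = 0.0546
  dwarf yellow-fruited: (285 − 293)² / 293 = 0.2184
χ² = 0.0034 + 0.0307 + 0.0546 + 0.2184 = 0.3071 ≈ 0.307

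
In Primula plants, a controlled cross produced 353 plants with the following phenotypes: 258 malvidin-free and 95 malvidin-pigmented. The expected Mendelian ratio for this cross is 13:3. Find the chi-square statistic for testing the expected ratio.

Expected counts for N = 353 under a 13:3 ratio (total parts = 16):
  malvidin-free: 353 × 13/16 = 286.8125
  malvidin-pigmented: 353 × 3/16 = 66.1875
χ² = Σ (O − E)² / E
  malvidin-free: (258 − 286.8125)² / 286.8125 = 2.8944
  malvidin-pigmented: (95 − 66.1875)² / 66.1875 = 12.5426
χ² = 2.8944 + 12.5426 = 15.437

15.437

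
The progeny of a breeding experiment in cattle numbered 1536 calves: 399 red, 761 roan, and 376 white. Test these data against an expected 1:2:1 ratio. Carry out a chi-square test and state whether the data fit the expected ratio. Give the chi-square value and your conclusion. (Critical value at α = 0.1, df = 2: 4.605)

Total ratio parts = 4. Expected numbers out of 1536:
  red: 1536 × 1/4 = 384
  roan: 1536 × 2/4 = 768
  white: 1536 × 1/4 = 384
χ² = Σ (O − E)² / E
  red: (399 − 384)² / 384 = 0.5859
  roan: (761 − 768)² / 768 = 0.0638
  white: (376 − 384)² / 384 = 0.1667
χ² = 0.5859 + 0.0638 + 0.1667 = 0.8164 ≈ 0.816
Degrees of freedom = 3 − 1 = 2; critical value at α = 0.1 is 4.605.
Since 0.816 < 4.605, we fail to reject the null hypothesis — the data are consistent with the 1:2:1 ratio.

0.816; consistent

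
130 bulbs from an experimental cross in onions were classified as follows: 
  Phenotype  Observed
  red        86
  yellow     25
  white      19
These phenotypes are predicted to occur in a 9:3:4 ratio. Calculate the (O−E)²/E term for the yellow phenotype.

0.016

Expected counts for N = 130 under a 9:3:4 ratio (total parts = 16):
  red: 130 × 9/16 = 73.125
  yellow: 130 × 3/16 = 24.375
  white: 130 × 4/16 = 32.5
Contribution of yellow: (25 − 24.375)² / 24.375 = 0.0160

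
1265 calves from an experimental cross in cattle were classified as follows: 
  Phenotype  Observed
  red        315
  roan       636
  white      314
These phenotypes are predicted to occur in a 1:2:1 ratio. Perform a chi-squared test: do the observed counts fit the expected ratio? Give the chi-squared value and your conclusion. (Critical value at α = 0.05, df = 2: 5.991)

0.040; consistent

The 1:2:1 ratio has 4 parts, so with N = 1265 the expected counts are:
  red: 1265 × 1/4 = 316.25
  roan: 1265 × 2/4 = 632.5
  white: 1265 × 1/4 = 316.25
χ² = Σ (O − E)² / E
  red: (315 − 316.25)² / 316.25 = 0.0049
  roan: (636 − 632.5)² / 632.5 = 0.0194
  white: (314 − 316.25)² / 316.25 = 0.0160
χ² = 0.0049 + 0.0194 + 0.0160 = 0.0403 ≈ 0.040
Degrees of freedom = 3 − 1 = 2; critical value at α = 0.05 is 5.991.
Since 0.040 < 5.991, we fail to reject the null hypothesis — the data are consistent with the 1:2:1 ratio.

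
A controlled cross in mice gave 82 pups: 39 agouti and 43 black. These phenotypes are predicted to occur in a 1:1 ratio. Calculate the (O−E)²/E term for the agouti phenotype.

The 1:1 ratio has 2 parts, so with N = 82 the expected counts are:
  agouti: 82 × 1/2 = 41
  black: 82 × 1/2 = 41
Contribution of agouti: (39 − 41)² / 41 = 0.0976

0.098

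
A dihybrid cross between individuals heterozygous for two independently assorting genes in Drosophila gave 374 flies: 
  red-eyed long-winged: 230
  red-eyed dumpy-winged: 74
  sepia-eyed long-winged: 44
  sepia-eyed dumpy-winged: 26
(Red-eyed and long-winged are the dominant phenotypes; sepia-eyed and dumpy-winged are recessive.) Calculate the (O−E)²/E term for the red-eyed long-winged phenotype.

1.831

A dihybrid F₂ with independent assortment and complete dominance at both loci gives a 9:3:3:1 phenotypic ratio.
Under the 9:3:3:1 hypothesis (Σ ratio = 16, N = 374):
  red-eyed long-winged: 374 × 9/16 = 210.375
  red-eyed dumpy-winged: 374 × 3/16 = 70.125
  sepia-eyed long-winged: 374 × 3/16 = 70.125
  sepia-eyed dumpy-winged: 374 × 1/16 = 23.375
Contribution of red-eyed long-winged: (230 − 210.375)² / 210.375 = 1.8307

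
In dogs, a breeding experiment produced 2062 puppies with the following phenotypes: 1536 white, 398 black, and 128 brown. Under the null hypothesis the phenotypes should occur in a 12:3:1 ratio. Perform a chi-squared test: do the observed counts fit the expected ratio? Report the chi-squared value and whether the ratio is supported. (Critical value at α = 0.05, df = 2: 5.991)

Expected counts for N = 2062 under a 12:3:1 ratio (total parts = 16):
  white: 2062 × 12/16 = 1546.5
  black: 2062 × 3/16 = 386.625
  brown: 2062 × 1/16 = 128.875
χ² = Σ (O − E)² / E
  white: (1536 − 1546.5)² / 1546.5 = 0.0713
  black: (398 − 386.625)² / 386.625 = 0.3347
  brown: (128 − 128.875)² / 128.875 = 0.0059
χ² = 0.0713 + 0.3347 + 0.0059 = 0.4119 ≈ 0.412
Degrees of freedom = 3 − 1 = 2; critical value at α = 0.05 is 5.991.
Since 0.412 < 5.991, we fail to reject the null hypothesis — the data are consistent with the 12:3:1 ratio.

0.412; consistent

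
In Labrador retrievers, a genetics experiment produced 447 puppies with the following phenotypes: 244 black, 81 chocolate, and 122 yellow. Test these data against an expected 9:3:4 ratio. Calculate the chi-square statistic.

Expected counts for N = 447 under a 9:3:4 ratio (total parts = 16):
  black: 447 × 9/16 = 251.4375
  chocolate: 447 × 3/16 = 83.8125
  yellow: 447 × 4/16 = 111.75
χ² = Σ (O − E)² / E
  black: (244 − 251.4375)² / 251.4375 = 0.2200
  chocolate: (81 − 83.8125)² / 83.8125 = 0.0944
  yellow: (122 − 111.75)² / 111.75 = 0.9402
χ² = 0.2200 + 0.0944 + 0.9402 = 1.2546 ≈ 1.255

1.255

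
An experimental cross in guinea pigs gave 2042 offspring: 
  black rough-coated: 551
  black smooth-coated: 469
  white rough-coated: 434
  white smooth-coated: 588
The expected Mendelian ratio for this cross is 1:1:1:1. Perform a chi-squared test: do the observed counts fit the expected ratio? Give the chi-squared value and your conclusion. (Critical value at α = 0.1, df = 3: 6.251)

Expected counts for N = 2042 under a 1:1:1:1 ratio (total parts = 4):
  black rough-coated: 2042 × 1/4 = 510.5
  black smooth-coated: 2042 × 1/4 = 510.5
  white rough-coated: 2042 × 1/4 = 510.5
  white smooth-coated: 2042 × 1/4 = 510.5
χ² = Σ (O − E)² / E
  black rough-coated: (551 − 510.5)² / 510.5 = 3.2130
  black smooth-coated: (469 − 510.5)² / 510.5 = 3.3737
  white rough-coated: (434 − 510.5)² / 510.5 = 11.4638
  white smooth-coated: (588 − 510.5)² / 510.5 = 11.7654
χ² = 3.2130 + 3.3737 + 11.4638 + 11.7654 = 29.8159 ≈ 29.816
Degrees of freedom = 4 − 1 = 3; critical value at α = 0.1 is 6.251.
Since 29.816 > 6.251, we reject the null hypothesis — the data do not fit the 1:1:1:1 ratio.

29.816; not consistent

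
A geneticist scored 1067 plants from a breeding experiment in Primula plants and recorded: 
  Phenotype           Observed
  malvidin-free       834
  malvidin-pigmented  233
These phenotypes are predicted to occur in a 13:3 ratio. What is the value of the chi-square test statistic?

6.674

Expected counts for N = 1067 under a 13:3 ratio (total parts = 16):
  malvidin-free: 1067 × 13/16 = 866.9375
  malvidin-pigmented: 1067 × 3/16 = 200.0625
χ² = Σ (O − E)² / E
  malvidin-free: (834 − 866.9375)² / 866.9375 = 1.2514
  malvidin-pigmented: (233 − 200.0625)² / 200.0625 = 5.4227
χ² = 1.2514 + 5.4227 = 6.6741 ≈ 6.674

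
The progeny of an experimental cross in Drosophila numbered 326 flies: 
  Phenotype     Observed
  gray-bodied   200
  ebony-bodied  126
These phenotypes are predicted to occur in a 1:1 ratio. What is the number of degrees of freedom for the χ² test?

1

A goodness-of-fit test with 2 phenotype classes has df = 2 − 1 = 1.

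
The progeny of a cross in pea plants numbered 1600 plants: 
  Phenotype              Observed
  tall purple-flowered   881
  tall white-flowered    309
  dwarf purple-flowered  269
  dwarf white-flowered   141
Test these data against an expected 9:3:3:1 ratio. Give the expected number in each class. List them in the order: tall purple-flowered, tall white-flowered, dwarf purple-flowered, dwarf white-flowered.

Under the 9:3:3:1 hypothesis (Σ ratio = 16, N = 1600):
  tall purple-flowered: 1600 × 9/16 = 900
  tall white-flowered: 1600 × 3/16 = 300
  dwarf purple-flowered: 1600 × 3/16 = 300
  dwarf white-flowered: 1600 × 1/16 = 100

900, 300, 300, 100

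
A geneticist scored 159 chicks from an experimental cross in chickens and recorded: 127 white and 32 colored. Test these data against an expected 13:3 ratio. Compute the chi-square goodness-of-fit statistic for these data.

0.198

Under the 13:3 hypothesis (Σ ratio = 16, N = 159):
  white: 159 × 13/16 = 129.1875
  colored: 159 × 3/16 = 29.8125
χ² = Σ (O − E)² / E
  white: (127 − 129.1875)² / 129.1875 = 0.0370
  colored: (32 − 29.8125)² / 29.8125 = 0.1605
χ² = 0.0370 + 0.1605 = 0.1975 ≈ 0.198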